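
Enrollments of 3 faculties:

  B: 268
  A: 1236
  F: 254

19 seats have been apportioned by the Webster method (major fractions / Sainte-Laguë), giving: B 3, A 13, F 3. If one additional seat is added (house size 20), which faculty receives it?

Priority for the next seat is population ÷ (current seats + 0.5).
Priorities: B 76.571, A 91.556, F 72.571.
Highest priority: A.

A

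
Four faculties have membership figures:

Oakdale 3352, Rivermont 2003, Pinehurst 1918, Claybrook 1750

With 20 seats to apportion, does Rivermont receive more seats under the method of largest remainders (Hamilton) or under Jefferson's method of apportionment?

Hamilton

Hamilton: Oakdale 7, Rivermont 5, Pinehurst 4, Claybrook 4.
Jefferson: Oakdale 8, Rivermont 4, Pinehurst 4, Claybrook 4.
Rivermont gets 5 under Hamilton and 4 under Jefferson.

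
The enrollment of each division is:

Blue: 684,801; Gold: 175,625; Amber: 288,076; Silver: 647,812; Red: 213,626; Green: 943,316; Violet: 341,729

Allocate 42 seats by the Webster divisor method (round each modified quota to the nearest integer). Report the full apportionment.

Blue: 9, Gold: 2, Amber: 4, Silver: 8, Red: 3, Green: 12, Violet: 4

Standard divisor 3294985/42 ≈ 78452.024; standard quotas: Blue 8.729, Gold 2.239, Amber 3.672, Silver 8.257, Red 2.723, Green 12.024, Violet 4.356.
Rounding to the nearest integer gives Blue 9, Gold 2, Amber 4, Silver 8, Red 3, Green 12, Violet 4 — total 42, matching the house size, so no adjustment is needed.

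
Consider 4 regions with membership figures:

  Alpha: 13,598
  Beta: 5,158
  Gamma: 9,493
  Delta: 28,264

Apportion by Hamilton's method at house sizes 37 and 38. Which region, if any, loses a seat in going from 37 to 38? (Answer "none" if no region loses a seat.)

none

At 37 seats: Alpha 9, Beta 3, Gamma 6, Delta 19.
At 38 seats: Alpha 9, Beta 4, Gamma 6, Delta 19.
No region's allocation decreased.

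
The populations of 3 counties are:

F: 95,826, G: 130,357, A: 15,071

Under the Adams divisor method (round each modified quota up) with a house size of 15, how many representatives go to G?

8

Standard divisor 241254/15 ≈ 16083.6; standard quotas: F 5.958, G 8.105, A 0.937.
Rounding up gives 6, 9, 1 = 16 seats, so the divisor must be adjusted.
With modified divisor 17500: modified quotas F 5.476, G 7.449, A 0.861.
Rounding up: F 6, G 8, A 1 (total 15).
G receives 8.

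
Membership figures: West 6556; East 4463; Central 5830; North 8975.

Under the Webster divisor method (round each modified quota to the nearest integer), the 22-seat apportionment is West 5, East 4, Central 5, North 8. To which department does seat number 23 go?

Priority for the next seat is population ÷ (current seats + 0.5).
Priorities: West 1192.000, East 991.778, Central 1060.000, North 1055.882.
Highest priority: West.

West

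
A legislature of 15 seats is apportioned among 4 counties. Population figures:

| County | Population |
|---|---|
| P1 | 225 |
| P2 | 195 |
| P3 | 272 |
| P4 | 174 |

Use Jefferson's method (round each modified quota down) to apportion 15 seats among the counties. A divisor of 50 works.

P1: 4, P2: 3, P3: 5, P4: 3

With modified divisor 50: modified quotas P1 4.500, P2 3.900, P3 5.440, P4 3.480.
Rounding down: P1 4, P2 3, P3 5, P4 3 (total 15).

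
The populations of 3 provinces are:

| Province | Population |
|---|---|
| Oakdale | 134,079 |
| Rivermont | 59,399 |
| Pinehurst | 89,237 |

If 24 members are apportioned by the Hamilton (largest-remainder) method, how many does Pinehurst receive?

Standard divisor: 282715 ÷ 24 ≈ 11779.792.
Standard quotas: Oakdale 11.3821, Rivermont 5.0424, Pinehurst 7.5754.
Lower quotas: Oakdale 11, Rivermont 5, Pinehurst 7 (sum 23, leaving 1 seat).
Remainders in descending order: Pinehurst 0.5754, Oakdale 0.3821, Rivermont 0.0424.
The surplus seat goes to Pinehurst.
Pinehurst receives 8.

8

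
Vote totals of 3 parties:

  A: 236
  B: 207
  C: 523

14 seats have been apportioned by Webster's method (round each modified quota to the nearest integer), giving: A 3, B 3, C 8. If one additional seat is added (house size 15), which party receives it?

A

Priority for the next seat is population ÷ (current seats + 0.5).
Priorities: A 67.429, B 59.143, C 61.529.
Highest priority: A.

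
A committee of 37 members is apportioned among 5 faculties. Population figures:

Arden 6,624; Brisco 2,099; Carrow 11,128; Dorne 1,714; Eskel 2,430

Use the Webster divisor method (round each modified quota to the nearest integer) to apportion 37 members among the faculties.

Standard divisor 23995/37 ≈ 648.514; standard quotas: Arden 10.214, Brisco 3.237, Carrow 17.159, Dorne 2.643, Eskel 3.747.
Rounding to the nearest integer gives Arden 10, Brisco 3, Carrow 17, Dorne 3, Eskel 4 — total 37, matching the house size, so no adjustment is needed.

Arden 10, Brisco 3, Carrow 17, Dorne 3, Eskel 4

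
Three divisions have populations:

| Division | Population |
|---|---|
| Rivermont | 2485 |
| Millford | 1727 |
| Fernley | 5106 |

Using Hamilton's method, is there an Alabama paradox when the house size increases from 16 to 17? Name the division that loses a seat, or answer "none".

none

At 16 seats: Rivermont 4, Millford 3, Fernley 9.
At 17 seats: Rivermont 5, Millford 3, Fernley 9.
No division's allocation decreased.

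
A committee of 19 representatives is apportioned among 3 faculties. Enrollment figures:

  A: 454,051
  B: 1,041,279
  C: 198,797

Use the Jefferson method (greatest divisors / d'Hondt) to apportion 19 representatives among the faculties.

Standard divisor 1694127/19 ≈ 89164.579; standard quotas: A 5.092, B 11.678, C 2.230.
Rounding down gives 5, 11, 2 = 18 seats, so the divisor must be adjusted.
With modified divisor 83400: modified quotas A 5.444, B 12.485, C 2.384.
Rounding down: A 5, B 12, C 2 (total 19).

A: 5; B: 12; C: 2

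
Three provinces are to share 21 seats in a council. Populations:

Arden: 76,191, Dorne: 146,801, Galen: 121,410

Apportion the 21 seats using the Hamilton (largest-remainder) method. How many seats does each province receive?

Standard divisor: 344402 ÷ 21 ≈ 16400.095.
Standard quotas: Arden 4.6458, Dorne 8.9512, Galen 7.4030.
Lower quotas: Arden 4, Dorne 8, Galen 7 (sum 19, leaving 2 seats).
Remainders in descending order: Dorne 0.9512, Arden 0.6458, Galen 0.4030.
The surplus seats go to Dorne, Arden.

Arden 5; Dorne 9; Galen 7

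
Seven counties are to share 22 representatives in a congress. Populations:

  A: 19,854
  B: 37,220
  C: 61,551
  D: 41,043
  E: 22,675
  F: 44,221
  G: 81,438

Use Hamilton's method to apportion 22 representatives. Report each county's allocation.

The standard divisor is 308002/22 ≈ 14000.091.
Standard quotas: A 1.4181, B 2.6586, C 4.3965, D 2.9316, E 1.6196, F 3.1586, G 5.8170.
Lower quotas: A 1, B 2, C 4, D 2, E 1, F 3, G 5 (sum 18, leaving 4 seats).
Remainders in descending order: D 0.9316, G 0.8170, B 0.6586, E 0.6196, A 0.4181, C 0.3965, F 0.1586.
The surplus seats go to D, G, B, E.

A 1, B 3, C 4, D 3, E 2, F 3, G 6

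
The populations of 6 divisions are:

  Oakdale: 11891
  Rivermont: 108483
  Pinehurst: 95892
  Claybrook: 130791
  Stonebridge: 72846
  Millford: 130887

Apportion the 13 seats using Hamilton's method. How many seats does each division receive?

The standard divisor is 550790/13 ≈ 42368.462.
Standard quotas: Oakdale 0.2807, Rivermont 2.5605, Pinehurst 2.2633, Claybrook 3.0870, Stonebridge 1.7193, Millford 3.0893.
Lower quotas: Oakdale 0, Rivermont 2, Pinehurst 2, Claybrook 3, Stonebridge 1, Millford 3 (sum 11, leaving 2 seats).
Remainders in descending order: Stonebridge 0.7193, Rivermont 0.5605, Oakdale 0.2807, Pinehurst 0.2633, Millford 0.0893, Claybrook 0.0870.
Largest remainders: Stonebridge, Rivermont receive the extra seats.

Oakdale: 0; Rivermont: 3; Pinehurst: 2; Claybrook: 3; Stonebridge: 2; Millford: 3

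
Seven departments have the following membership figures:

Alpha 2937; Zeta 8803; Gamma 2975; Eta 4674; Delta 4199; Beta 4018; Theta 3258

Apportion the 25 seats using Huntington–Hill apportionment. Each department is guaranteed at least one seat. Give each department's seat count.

Alpha 2, Zeta 7, Gamma 3, Eta 4, Delta 3, Beta 3, Theta 3

With divisor 1213: modified quotas Alpha 2.421, Zeta 7.257, Gamma 2.453, Eta 3.853, Delta 3.462, Beta 3.312, Theta 2.686.
Geometric-mean thresholds: Alpha √(2·3)=2.449, Zeta √(7·8)=7.483, Gamma √(2·3)=2.449, Eta √(3·4)=3.464, Delta √(3·4)=3.464, Beta √(3·4)=3.464, Theta √(2·3)=2.449.
Each quota rounded against its threshold gives Alpha 2, Zeta 7, Gamma 3, Eta 4, Delta 3, Beta 3, Theta 3 (total 25).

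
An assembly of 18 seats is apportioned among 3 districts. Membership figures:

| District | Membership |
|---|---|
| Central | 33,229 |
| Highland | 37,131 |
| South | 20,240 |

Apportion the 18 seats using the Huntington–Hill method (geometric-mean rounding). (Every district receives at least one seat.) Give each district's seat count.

With divisor 5045: modified quotas Central 6.587, Highland 7.360, South 4.012.
Geometric-mean thresholds: Central √(6·7)=6.481, Highland √(7·8)=7.483, South √(4·5)=4.472.
Each quota rounded against its threshold gives Central 7, Highland 7, South 4 (total 18).

Central 7, Highland 7, South 4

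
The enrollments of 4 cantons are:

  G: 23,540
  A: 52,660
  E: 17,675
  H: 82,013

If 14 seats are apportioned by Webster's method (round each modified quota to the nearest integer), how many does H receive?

Standard divisor 175888/14 ≈ 12563.429; standard quotas: G 1.874, A 4.192, E 1.407, H 6.528.
Rounding to the nearest integer gives G 2, A 4, E 1, H 7 — total 14, matching the house size, so no adjustment is needed.
H receives 7.

7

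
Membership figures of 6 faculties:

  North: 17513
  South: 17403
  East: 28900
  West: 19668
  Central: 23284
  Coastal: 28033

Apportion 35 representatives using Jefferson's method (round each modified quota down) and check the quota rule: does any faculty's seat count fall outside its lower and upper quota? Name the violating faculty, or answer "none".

Standard quotas: North 4.547, South 4.519, East 7.504, West 5.107, Central 6.046, Coastal 7.279.
Jefferson allocation: North 4, South 4, East 8, West 5, Central 6, Coastal 8.
Every allocation lies between the lower and upper quota.

none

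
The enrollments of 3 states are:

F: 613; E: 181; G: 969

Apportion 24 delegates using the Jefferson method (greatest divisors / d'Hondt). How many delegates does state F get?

8

Standard divisor 1763/24 ≈ 73.458; standard quotas: F 8.345, E 2.464, G 13.191.
Rounding down gives 8, 2, 13 = 23 seats, so the divisor must be adjusted.
With modified divisor 69: modified quotas F 8.884, E 2.623, G 14.043.
Rounding down: F 8, E 2, G 14 (total 24).
F receives 8.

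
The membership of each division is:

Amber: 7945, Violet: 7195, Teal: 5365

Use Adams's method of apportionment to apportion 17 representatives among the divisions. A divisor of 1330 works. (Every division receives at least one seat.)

Amber 6, Violet 6, Teal 5

With modified divisor 1330: modified quotas Amber 5.974, Violet 5.410, Teal 4.034.
Rounding up: Amber 6, Violet 6, Teal 5 (total 17).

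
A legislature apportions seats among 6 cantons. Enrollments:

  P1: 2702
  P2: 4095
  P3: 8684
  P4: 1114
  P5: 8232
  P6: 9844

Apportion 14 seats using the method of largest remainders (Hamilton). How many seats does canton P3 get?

4

The standard divisor is 34671/14 ≈ 2476.5.
Standard quotas: P1 1.0911, P2 1.6535, P3 3.5066, P4 0.4498, P5 3.3240, P6 3.9750.
Lower quotas: P1 1, P2 1, P3 3, P4 0, P5 3, P6 3 (sum 11, leaving 3 seats).
Remainders in descending order: P6 0.9750, P2 0.6535, P3 0.5066, P4 0.4498, P5 0.3240, P1 0.0911.
The surplus seats go to P6, P2, P3.
P3 receives 4.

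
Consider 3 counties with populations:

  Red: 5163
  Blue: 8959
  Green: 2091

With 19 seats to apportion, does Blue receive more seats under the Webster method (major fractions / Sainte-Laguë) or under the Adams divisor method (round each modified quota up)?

Webster

Webster: Red 6, Blue 11, Green 2.
Adams: Red 6, Blue 10, Green 3.
Blue gets 11 under Webster and 10 under Adams.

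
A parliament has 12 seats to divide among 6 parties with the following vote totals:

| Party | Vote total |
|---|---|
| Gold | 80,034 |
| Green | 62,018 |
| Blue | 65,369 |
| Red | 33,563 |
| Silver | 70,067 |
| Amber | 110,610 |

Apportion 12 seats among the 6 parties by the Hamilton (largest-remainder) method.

Gold: 2; Green: 2; Blue: 2; Red: 1; Silver: 2; Amber: 3

The standard divisor is 421661/12 ≈ 35138.417.
Standard quotas: Gold 2.2777, Green 1.7650, Blue 1.8603, Red 0.9552, Silver 1.9940, Amber 3.1478.
Lower quotas: Gold 2, Green 1, Blue 1, Red 0, Silver 1, Amber 3 (sum 8, leaving 4 seats).
Remainders in descending order: Silver 0.9940, Red 0.9552, Blue 0.8603, Green 0.7650, Gold 0.2777, Amber 0.1478.
Largest remainders: Silver, Red, Blue, Green receive the extra seats.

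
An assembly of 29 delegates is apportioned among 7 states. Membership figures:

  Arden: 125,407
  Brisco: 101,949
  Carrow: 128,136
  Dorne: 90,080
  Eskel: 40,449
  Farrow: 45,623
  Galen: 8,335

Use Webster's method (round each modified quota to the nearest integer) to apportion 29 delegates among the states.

Arden 7, Brisco 6, Carrow 7, Dorne 5, Eskel 2, Farrow 2, Galen 0

Standard divisor 539979/29 ≈ 18619.966; standard quotas: Arden 6.735, Brisco 5.475, Carrow 6.882, Dorne 4.838, Eskel 2.172, Farrow 2.450, Galen 0.448.
Rounding to the nearest integer gives 7, 5, 7, 5, 2, 2, 0 = 28 seats, so the divisor must be adjusted.
With modified divisor 18400: modified quotas Arden 6.816, Brisco 5.541, Carrow 6.964, Dorne 4.896, Eskel 2.198, Farrow 2.480, Galen 0.453.
Rounding to the nearest integer: Arden 7, Brisco 6, Carrow 7, Dorne 5, Eskel 2, Farrow 2, Galen 0 (total 29).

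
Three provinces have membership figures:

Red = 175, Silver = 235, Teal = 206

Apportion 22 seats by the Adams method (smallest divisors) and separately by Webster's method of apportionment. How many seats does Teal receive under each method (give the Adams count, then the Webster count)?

Adams: Red 6, Silver 8, Teal 8.
Webster: Red 6, Silver 9, Teal 7.
Teal gets 8 under Adams and 7 under Webster.

8 and 7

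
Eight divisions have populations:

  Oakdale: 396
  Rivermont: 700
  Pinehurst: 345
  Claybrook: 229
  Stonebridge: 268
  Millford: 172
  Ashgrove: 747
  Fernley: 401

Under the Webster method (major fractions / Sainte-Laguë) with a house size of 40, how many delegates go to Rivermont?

9

Standard divisor 3258/40 ≈ 81.45; standard quotas: Oakdale 4.862, Rivermont 8.594, Pinehurst 4.236, Claybrook 2.812, Stonebridge 3.290, Millford 2.112, Ashgrove 9.171, Fernley 4.923.
Rounding to the nearest integer gives Oakdale 5, Rivermont 9, Pinehurst 4, Claybrook 3, Stonebridge 3, Millford 2, Ashgrove 9, Fernley 5 — total 40, matching the house size, so no adjustment is needed.
Rivermont receives 9.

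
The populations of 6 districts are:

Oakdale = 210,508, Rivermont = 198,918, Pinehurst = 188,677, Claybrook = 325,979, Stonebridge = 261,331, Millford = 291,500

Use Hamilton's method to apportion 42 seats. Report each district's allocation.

Oakdale 6, Rivermont 6, Pinehurst 5, Claybrook 9, Stonebridge 8, Millford 8

Standard divisor: 1476913 ÷ 42 ≈ 35164.595.
Standard quotas: Oakdale 5.9864, Rivermont 5.6568, Pinehurst 5.3655, Claybrook 9.2701, Stonebridge 7.4317, Millford 8.2896.
Lower quotas: Oakdale 5, Rivermont 5, Pinehurst 5, Claybrook 9, Stonebridge 7, Millford 8 (sum 39, leaving 3 seats).
Remainders in descending order: Oakdale 0.9864, Rivermont 0.6568, Stonebridge 0.4317, Pinehurst 0.3655, Millford 0.2896, Claybrook 0.2701.
The surplus seats go to Oakdale, Rivermont, Stonebridge.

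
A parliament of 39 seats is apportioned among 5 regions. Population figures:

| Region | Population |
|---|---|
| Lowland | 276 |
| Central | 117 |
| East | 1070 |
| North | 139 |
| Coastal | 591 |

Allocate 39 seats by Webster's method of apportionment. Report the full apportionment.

Standard divisor 2193/39 ≈ 56.231; standard quotas: Lowland 4.908, Central 2.081, East 19.029, North 2.472, Coastal 10.510.
Rounding to the nearest integer gives Lowland 5, Central 2, East 19, North 2, Coastal 11 — total 39, matching the house size, so no adjustment is needed.

Lowland 5, Central 2, East 19, North 2, Coastal 11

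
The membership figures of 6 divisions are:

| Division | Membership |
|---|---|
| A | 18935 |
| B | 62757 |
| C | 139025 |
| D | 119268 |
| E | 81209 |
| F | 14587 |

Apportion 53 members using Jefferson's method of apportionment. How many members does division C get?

17

Standard divisor 435781/53 ≈ 8222.283; standard quotas: A 2.303, B 7.633, C 16.908, D 14.505, E 9.877, F 1.774.
Rounding down gives 2, 7, 16, 14, 9, 1 = 49 seats, so the divisor must be adjusted.
With modified divisor 7800: modified quotas A 2.428, B 8.046, C 17.824, D 15.291, E 10.411, F 1.870.
Rounding down: A 2, B 8, C 17, D 15, E 10, F 1 (total 53).
C receives 17.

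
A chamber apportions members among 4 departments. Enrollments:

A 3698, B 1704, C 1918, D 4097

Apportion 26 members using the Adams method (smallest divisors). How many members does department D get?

9

Standard divisor 11417/26 ≈ 439.115; standard quotas: A 8.421, B 3.881, C 4.368, D 9.330.
Rounding up gives 9, 4, 5, 10 = 28 seats, so the divisor must be adjusted.
With modified divisor 470: modified quotas A 7.868, B 3.626, C 4.081, D 8.717.
Rounding up: A 8, B 4, C 5, D 9 (total 26).
D receives 9.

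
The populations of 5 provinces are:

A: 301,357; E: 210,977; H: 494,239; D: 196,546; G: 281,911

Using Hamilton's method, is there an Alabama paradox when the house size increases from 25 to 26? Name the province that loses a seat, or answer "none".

At 25 seats: A 5, E 4, H 8, D 3, G 5.
At 26 seats: A 5, E 4, H 9, D 3, G 5.
No province's allocation decreased.

none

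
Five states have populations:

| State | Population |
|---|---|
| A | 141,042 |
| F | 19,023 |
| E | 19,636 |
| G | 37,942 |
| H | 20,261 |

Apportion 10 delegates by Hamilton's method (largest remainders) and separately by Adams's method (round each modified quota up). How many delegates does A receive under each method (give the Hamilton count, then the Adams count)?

Hamilton: A 6, F 1, E 1, G 1, H 1.
Adams: A 5, F 1, E 1, G 2, H 1.
A gets 6 under Hamilton and 5 under Adams.

6 and 5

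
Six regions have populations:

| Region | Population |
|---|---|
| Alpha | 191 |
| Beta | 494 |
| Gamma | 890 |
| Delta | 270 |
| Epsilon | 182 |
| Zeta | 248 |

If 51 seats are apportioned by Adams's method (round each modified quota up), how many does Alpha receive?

Standard divisor 2275/51 ≈ 44.608; standard quotas: Alpha 4.282, Beta 11.074, Gamma 19.952, Delta 6.053, Epsilon 4.080, Zeta 5.560.
Rounding up gives 5, 12, 20, 7, 5, 6 = 55 seats, so the divisor must be adjusted.
With modified divisor 47: modified quotas Alpha 4.064, Beta 10.511, Gamma 18.936, Delta 5.745, Epsilon 3.872, Zeta 5.277.
Rounding up: Alpha 5, Beta 11, Gamma 19, Delta 6, Epsilon 4, Zeta 6 (total 51).
Alpha receives 5.

5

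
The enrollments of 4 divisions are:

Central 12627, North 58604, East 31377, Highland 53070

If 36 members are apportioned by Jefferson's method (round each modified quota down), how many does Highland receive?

12

Standard divisor 155678/36 ≈ 4324.389; standard quotas: Central 2.920, North 13.552, East 7.256, Highland 12.272.
Rounding down gives 2, 13, 7, 12 = 34 seats, so the divisor must be adjusted.
With modified divisor 4100: modified quotas Central 3.080, North 14.294, East 7.653, Highland 12.944.
Rounding down: Central 3, North 14, East 7, Highland 12 (total 36).
Highland receives 12.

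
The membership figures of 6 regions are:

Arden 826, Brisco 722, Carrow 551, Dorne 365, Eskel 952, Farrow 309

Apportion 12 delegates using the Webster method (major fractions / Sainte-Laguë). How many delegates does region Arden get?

Standard divisor 3725/12 ≈ 310.417; standard quotas: Arden 2.661, Brisco 2.326, Carrow 1.775, Dorne 1.176, Eskel 3.067, Farrow 0.995.
Rounding to the nearest integer gives Arden 3, Brisco 2, Carrow 2, Dorne 1, Eskel 3, Farrow 1 — total 12, matching the house size, so no adjustment is needed.
Arden receives 3.

3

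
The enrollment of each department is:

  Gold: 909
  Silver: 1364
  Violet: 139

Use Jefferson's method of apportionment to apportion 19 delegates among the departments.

Gold: 7, Silver: 11, Violet: 1

Standard divisor 2412/19 ≈ 126.947; standard quotas: Gold 7.160, Silver 10.745, Violet 1.095.
Rounding down gives 7, 10, 1 = 18 seats, so the divisor must be adjusted.
With modified divisor 120: modified quotas Gold 7.575, Silver 11.367, Violet 1.158.
Rounding down: Gold 7, Silver 11, Violet 1 (total 19).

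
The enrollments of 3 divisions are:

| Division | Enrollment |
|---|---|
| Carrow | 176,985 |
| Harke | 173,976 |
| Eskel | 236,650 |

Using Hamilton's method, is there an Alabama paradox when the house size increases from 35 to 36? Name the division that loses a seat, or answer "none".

At 35 seats: Carrow 11, Harke 10, Eskel 14.
At 36 seats: Carrow 11, Harke 11, Eskel 14.
No division's allocation decreased.

none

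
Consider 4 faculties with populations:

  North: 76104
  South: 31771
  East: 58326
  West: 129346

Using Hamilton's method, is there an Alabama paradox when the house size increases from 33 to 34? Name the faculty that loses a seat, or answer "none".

South

At 33 seats: North 8, South 4, East 7, West 14.
At 34 seats: North 9, South 3, East 7, West 15.
South drops from 4 to 3.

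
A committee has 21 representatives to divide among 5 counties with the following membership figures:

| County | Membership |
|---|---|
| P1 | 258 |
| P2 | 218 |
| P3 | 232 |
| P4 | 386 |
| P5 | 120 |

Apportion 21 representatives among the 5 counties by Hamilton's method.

The standard divisor is 1214/21 ≈ 57.81.
Standard quotas: P1 4.463, P2 3.771, P3 4.013, P4 6.677, P5 2.076.
Lower quotas: P1 4, P2 3, P3 4, P4 6, P5 2 (sum 19, leaving 2 seats).
Remainders in descending order: P2 0.771, P4 0.677, P1 0.463, P5 0.076, P3 0.013.
The surplus seats go to P2, P4.

P1=4; P2=4; P3=4; P4=7; P5=2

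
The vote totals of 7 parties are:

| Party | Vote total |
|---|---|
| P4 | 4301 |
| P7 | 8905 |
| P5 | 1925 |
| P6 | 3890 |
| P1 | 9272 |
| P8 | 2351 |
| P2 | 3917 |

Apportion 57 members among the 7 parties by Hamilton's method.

The standard divisor is 34561/57 ≈ 606.333.
Standard quotas: P4 7.0935, P7 14.6866, P5 3.1748, P6 6.4156, P1 15.2919, P8 3.8774, P2 6.4601.
Lower quotas: P4 7, P7 14, P5 3, P6 6, P1 15, P8 3, P2 6 (sum 54, leaving 3 seats).
Remainders in descending order: P8 0.8774, P7 0.6866, P2 0.4601, P6 0.4156, P1 0.2919, P5 0.1748, P4 0.0935.
The surplus seats go to P8, P7, P2.

P4 7; P7 15; P5 3; P6 6; P1 15; P8 4; P2 7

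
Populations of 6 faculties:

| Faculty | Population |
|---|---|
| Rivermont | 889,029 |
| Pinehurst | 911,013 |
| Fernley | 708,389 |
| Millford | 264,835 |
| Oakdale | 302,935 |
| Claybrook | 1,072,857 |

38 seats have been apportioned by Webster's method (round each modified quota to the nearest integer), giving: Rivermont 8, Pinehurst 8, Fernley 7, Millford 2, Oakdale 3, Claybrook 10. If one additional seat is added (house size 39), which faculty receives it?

Pinehurst

Priority for the next seat is population ÷ (current seats + 0.5).
Priorities: Rivermont 104591.647, Pinehurst 107178.000, Fernley 94451.867, Millford 105934.000, Oakdale 86552.857, Claybrook 102176.857.
Highest priority: Pinehurst.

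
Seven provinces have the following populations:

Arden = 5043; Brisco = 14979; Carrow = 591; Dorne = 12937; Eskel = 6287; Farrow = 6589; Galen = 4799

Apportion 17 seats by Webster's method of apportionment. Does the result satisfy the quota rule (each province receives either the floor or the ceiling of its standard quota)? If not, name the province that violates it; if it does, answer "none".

none

Standard quotas: Arden 1.674, Brisco 4.971, Carrow 0.196, Dorne 4.293, Eskel 2.086, Farrow 2.187, Galen 1.593.
Webster allocation: Arden 2, Brisco 5, Carrow 0, Dorne 4, Eskel 2, Farrow 2, Galen 2.
Every allocation lies between the lower and upper quota.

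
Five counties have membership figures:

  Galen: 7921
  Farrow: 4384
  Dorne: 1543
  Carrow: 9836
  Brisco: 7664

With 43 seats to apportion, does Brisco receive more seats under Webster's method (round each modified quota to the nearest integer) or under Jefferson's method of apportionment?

Webster

Webster: Galen 11, Farrow 6, Dorne 2, Carrow 13, Brisco 11.
Jefferson: Galen 11, Farrow 6, Dorne 2, Carrow 14, Brisco 10.
Brisco gets 11 under Webster and 10 under Jefferson.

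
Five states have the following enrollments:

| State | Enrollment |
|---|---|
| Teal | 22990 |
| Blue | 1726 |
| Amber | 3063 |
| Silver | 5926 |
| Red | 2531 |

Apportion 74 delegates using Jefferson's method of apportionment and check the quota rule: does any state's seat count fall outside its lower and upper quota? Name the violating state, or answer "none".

Teal

Standard quotas: Teal 46.949, Blue 3.525, Amber 6.255, Silver 12.102, Red 5.169.
Jefferson allocation: Teal 48, Blue 3, Amber 6, Silver 12, Red 5.
Teal has quota 46.949 (lower 46, upper 47) but receives 48 — outside the quota interval.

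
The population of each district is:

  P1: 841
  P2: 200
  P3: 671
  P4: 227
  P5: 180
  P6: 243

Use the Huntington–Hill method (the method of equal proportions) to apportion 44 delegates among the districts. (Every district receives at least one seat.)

P1=16, P2=4, P3=12, P4=4, P5=3, P6=5

With divisor 54: modified quotas P1 15.574, P2 3.704, P3 12.426, P4 4.204, P5 3.333, P6 4.500.
Geometric-mean thresholds: P1 √(15·16)=15.492, P2 √(3·4)=3.464, P3 √(12·13)=12.490, P4 √(4·5)=4.472, P5 √(3·4)=3.464, P6 √(4·5)=4.472.
Each quota rounded against its threshold gives P1 16, P2 4, P3 12, P4 4, P5 3, P6 5 (total 44).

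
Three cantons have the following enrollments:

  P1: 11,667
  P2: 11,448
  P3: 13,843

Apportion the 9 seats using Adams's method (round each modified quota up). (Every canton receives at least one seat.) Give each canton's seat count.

Standard divisor 36958/9 ≈ 4106.444; standard quotas: P1 2.841, P2 2.788, P3 3.371.
Rounding up gives 3, 3, 4 = 10 seats, so the divisor must be adjusted.
With modified divisor 5200: modified quotas P1 2.244, P2 2.202, P3 2.662.
Rounding up: P1 3, P2 3, P3 3 (total 9).

P1: 3, P2: 3, P3: 3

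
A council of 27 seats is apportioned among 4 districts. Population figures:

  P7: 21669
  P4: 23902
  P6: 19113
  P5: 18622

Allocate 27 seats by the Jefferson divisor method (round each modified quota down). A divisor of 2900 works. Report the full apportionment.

P7 7; P4 8; P6 6; P5 6

With modified divisor 2900: modified quotas P7 7.472, P4 8.242, P6 6.591, P5 6.421.
Rounding down: P7 7, P4 8, P6 6, P5 6 (total 27).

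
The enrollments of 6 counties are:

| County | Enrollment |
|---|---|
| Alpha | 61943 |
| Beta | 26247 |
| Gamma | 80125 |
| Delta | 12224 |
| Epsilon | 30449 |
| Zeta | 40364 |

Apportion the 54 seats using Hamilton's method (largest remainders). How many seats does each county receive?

The standard divisor is 251352/54 ≈ 4654.667.
Standard quotas: Alpha 13.3077, Beta 5.6389, Gamma 17.2139, Delta 2.6262, Epsilon 6.5416, Zeta 8.6717.
Lower quotas: Alpha 13, Beta 5, Gamma 17, Delta 2, Epsilon 6, Zeta 8 (sum 51, leaving 3 seats).
Remainders in descending order: Zeta 0.6717, Beta 0.6389, Delta 0.6262, Epsilon 0.5416, Alpha 0.3077, Gamma 0.2139.
Largest remainders: Zeta, Beta, Delta receive the extra seats.

Alpha 13, Beta 6, Gamma 17, Delta 3, Epsilon 6, Zeta 9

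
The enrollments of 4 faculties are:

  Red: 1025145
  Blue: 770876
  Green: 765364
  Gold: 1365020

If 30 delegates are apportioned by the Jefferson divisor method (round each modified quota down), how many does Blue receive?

6

Standard divisor 3926405/30 ≈ 130880.167; standard quotas: Red 7.833, Blue 5.890, Green 5.848, Gold 10.430.
Rounding down gives 7, 5, 5, 10 = 27 seats, so the divisor must be adjusted.
With modified divisor 125800: modified quotas Red 8.149, Blue 6.128, Green 6.084, Gold 10.851.
Rounding down: Red 8, Blue 6, Green 6, Gold 10 (total 30).
Blue receives 6.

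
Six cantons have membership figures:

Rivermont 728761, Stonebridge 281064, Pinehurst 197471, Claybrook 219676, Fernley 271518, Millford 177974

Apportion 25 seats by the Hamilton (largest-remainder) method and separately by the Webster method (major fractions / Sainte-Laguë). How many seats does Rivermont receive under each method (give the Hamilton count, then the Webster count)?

Hamilton: Rivermont 10, Stonebridge 4, Pinehurst 3, Claybrook 3, Fernley 3, Millford 2.
Webster: Rivermont 9, Stonebridge 4, Pinehurst 3, Claybrook 3, Fernley 4, Millford 2.
Rivermont gets 10 under Hamilton and 9 under Webster.

10 and 9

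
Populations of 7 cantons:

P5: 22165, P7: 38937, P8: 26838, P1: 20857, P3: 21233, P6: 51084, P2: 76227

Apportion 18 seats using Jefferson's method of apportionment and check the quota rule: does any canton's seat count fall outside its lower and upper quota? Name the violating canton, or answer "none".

none

Standard quotas: P5 1.550, P7 2.723, P8 1.877, P1 1.459, P3 1.485, P6 3.573, P2 5.332.
Jefferson allocation: P5 1, P7 3, P8 2, P1 1, P3 1, P6 4, P2 6.
Every allocation lies between the lower and upper quota.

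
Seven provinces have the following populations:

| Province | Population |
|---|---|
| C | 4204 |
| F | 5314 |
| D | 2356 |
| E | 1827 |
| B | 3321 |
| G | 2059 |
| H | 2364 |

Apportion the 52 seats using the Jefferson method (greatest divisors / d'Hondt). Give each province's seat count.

Standard divisor 21445/52 ≈ 412.404; standard quotas: C 10.194, F 12.885, D 5.713, E 4.430, B 8.053, G 4.993, H 5.732.
Rounding down gives 10, 12, 5, 4, 8, 4, 5 = 48 seats, so the divisor must be adjusted.
With modified divisor 390: modified quotas C 10.779, F 13.626, D 6.041, E 4.685, B 8.515, G 5.279, H 6.062.
Rounding down: C 10, F 13, D 6, E 4, B 8, G 5, H 6 (total 52).

C=10; F=13; D=6; E=4; B=8; G=5; H=6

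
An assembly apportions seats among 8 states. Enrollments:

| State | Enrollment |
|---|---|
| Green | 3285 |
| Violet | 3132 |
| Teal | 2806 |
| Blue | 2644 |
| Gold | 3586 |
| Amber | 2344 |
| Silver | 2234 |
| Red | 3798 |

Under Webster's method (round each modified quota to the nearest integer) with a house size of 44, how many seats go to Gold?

7

Standard divisor 23829/44 ≈ 541.568; standard quotas: Green 6.066, Violet 5.783, Teal 5.181, Blue 4.882, Gold 6.622, Amber 4.328, Silver 4.125, Red 7.013.
Rounding to the nearest integer gives Green 6, Violet 6, Teal 5, Blue 5, Gold 7, Amber 4, Silver 4, Red 7 — total 44, matching the house size, so no adjustment is needed.
Gold receives 7.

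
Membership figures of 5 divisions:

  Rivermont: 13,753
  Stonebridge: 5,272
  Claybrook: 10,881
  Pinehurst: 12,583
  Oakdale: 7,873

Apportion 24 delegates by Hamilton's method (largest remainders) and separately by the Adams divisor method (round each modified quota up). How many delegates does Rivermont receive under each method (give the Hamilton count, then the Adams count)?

7 and 6

Hamilton: Rivermont 7, Stonebridge 2, Claybrook 5, Pinehurst 6, Oakdale 4.
Adams: Rivermont 6, Stonebridge 3, Claybrook 5, Pinehurst 6, Oakdale 4.
Rivermont gets 7 under Hamilton and 6 under Adams.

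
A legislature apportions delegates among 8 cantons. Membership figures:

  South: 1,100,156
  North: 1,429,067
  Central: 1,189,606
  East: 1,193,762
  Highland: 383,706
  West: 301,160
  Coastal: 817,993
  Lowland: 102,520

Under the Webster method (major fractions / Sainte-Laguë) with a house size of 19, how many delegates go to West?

1

Standard divisor 6517970/19 ≈ 343051.053; standard quotas: South 3.207, North 4.166, Central 3.468, East 3.480, Highland 1.119, West 0.878, Coastal 2.384, Lowland 0.299.
Rounding to the nearest integer gives 3, 4, 3, 3, 1, 1, 2, 0 = 17 seats, so the divisor must be adjusted.
With modified divisor 333500: modified quotas South 3.299, North 4.285, Central 3.567, East 3.579, Highland 1.151, West 0.903, Coastal 2.453, Lowland 0.307.
Rounding to the nearest integer: South 3, North 4, Central 4, East 4, Highland 1, West 1, Coastal 2, Lowland 0 (total 19).
West receives 1.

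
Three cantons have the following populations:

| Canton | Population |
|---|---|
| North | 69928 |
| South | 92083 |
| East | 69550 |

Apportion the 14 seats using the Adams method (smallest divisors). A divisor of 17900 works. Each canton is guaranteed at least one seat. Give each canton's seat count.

With modified divisor 17900: modified quotas North 3.907, South 5.144, East 3.885.
Rounding up: North 4, South 6, East 4 (total 14).

North=4, South=6, East=4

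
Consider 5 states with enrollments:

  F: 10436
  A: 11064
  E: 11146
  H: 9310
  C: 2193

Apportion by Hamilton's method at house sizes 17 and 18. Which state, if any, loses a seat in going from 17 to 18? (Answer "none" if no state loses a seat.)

At 17 seats: F 4, A 4, E 4, H 4, C 1.
At 18 seats: F 4, A 4, E 5, H 4, C 1.
No state's allocation decreased.

none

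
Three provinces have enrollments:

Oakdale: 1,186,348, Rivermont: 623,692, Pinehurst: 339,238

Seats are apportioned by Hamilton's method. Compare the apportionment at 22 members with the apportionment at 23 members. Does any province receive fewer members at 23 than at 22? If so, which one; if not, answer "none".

Pinehurst

At 22 seats: Oakdale 12, Rivermont 6, Pinehurst 4.
At 23 seats: Oakdale 13, Rivermont 7, Pinehurst 3.
Pinehurst drops from 4 to 3.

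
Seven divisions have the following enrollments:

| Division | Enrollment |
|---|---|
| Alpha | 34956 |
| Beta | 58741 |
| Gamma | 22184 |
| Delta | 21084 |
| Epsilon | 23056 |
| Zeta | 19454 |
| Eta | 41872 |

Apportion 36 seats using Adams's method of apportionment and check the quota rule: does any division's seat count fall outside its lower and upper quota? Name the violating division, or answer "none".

Standard quotas: Alpha 5.685, Beta 9.554, Gamma 3.608, Delta 3.429, Epsilon 3.750, Zeta 3.164, Eta 6.810.
Adams allocation: Alpha 6, Beta 9, Gamma 4, Delta 4, Epsilon 4, Zeta 3, Eta 6.
Every allocation lies between the lower and upper quota.

none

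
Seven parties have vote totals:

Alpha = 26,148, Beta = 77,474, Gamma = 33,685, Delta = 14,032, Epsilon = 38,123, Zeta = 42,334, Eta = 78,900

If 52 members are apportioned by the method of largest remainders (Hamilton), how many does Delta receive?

Total 310696; standard divisor 310696/52 ≈ 5974.923.
Standard quotas: Alpha 4.3763, Beta 12.9665, Gamma 5.6377, Delta 2.3485, Epsilon 6.3805, Zeta 7.0853, Eta 13.2052.
Lower quotas: Alpha 4, Beta 12, Gamma 5, Delta 2, Epsilon 6, Zeta 7, Eta 13 (sum 49, leaving 3 seats).
Remainders in descending order: Beta 0.9665, Gamma 0.6377, Epsilon 0.3805, Alpha 0.3763, Delta 0.3485, Eta 0.2052, Zeta 0.0853.
Largest remainders: Beta, Gamma, Epsilon receive the extra seats.
Delta receives 2.

2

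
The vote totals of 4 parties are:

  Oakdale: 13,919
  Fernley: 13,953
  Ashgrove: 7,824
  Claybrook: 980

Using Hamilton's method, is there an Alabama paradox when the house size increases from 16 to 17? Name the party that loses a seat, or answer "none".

At 16 seats: Oakdale 6, Fernley 6, Ashgrove 3, Claybrook 1.
At 17 seats: Oakdale 6, Fernley 7, Ashgrove 4, Claybrook 0.
Claybrook drops from 1 to 0.

Claybrook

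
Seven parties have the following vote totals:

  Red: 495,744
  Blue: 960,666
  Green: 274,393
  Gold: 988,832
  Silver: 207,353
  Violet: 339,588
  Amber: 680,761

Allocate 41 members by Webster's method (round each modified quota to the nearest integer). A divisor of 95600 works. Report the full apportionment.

Red 5, Blue 10, Green 3, Gold 10, Silver 2, Violet 4, Amber 7

With modified divisor 95600: modified quotas Red 5.186, Blue 10.049, Green 2.870, Gold 10.343, Silver 2.169, Violet 3.552, Amber 7.121.
Rounding to the nearest integer: Red 5, Blue 10, Green 3, Gold 10, Silver 2, Violet 4, Amber 7 (total 41).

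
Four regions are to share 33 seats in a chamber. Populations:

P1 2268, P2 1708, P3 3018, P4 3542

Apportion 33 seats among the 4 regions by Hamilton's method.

P1=7, P2=5, P3=10, P4=11

The standard divisor is 10536/33 ≈ 319.273.
Standard quotas: P1 7.104, P2 5.350, P3 9.453, P4 11.094.
Lower quotas: P1 7, P2 5, P3 9, P4 11 (sum 32, leaving 1 seat).
Remainders in descending order: P3 0.453, P2 0.350, P1 0.104, P4 0.094.
Largest remainder: P3 receives the extra seat.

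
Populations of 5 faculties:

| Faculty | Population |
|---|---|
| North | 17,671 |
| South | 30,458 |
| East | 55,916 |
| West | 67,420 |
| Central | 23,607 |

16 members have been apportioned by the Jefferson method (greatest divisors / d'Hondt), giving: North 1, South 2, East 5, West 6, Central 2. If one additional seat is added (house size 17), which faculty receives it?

South

Priority for the next seat is population ÷ (current seats + 1).
Priorities: North 8835.500, South 10152.667, East 9319.333, West 9631.429, Central 7869.000.
Highest priority: South.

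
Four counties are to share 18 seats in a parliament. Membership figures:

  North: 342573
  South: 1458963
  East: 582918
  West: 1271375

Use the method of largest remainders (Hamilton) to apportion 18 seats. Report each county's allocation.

North: 2, South: 7, East: 3, West: 6

Standard divisor: 3655829 ÷ 18 ≈ 203101.611.
Standard quotas: North 1.6867, South 7.1834, East 2.8701, West 6.2598.
Lower quotas: North 1, South 7, East 2, West 6 (sum 16, leaving 2 seats).
Remainders in descending order: East 0.8701, North 0.6867, West 0.2598, South 0.1834.
Largest remainders: East, North receive the extra seats.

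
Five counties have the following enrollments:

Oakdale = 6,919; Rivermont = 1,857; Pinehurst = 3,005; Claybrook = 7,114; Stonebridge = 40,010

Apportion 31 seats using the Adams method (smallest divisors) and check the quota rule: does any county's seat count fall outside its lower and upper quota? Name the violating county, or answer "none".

Standard quotas: Oakdale 3.641, Rivermont 0.977, Pinehurst 1.581, Claybrook 3.744, Stonebridge 21.056.
Adams allocation: Oakdale 4, Rivermont 1, Pinehurst 2, Claybrook 4, Stonebridge 20.
Stonebridge has quota 21.056 (lower 21, upper 22) but receives 20 — outside the quota interval.

Stonebridge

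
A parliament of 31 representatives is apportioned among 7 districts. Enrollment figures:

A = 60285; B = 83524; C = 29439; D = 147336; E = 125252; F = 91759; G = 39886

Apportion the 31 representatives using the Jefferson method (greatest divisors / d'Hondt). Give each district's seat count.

Standard divisor 577481/31 ≈ 18628.419; standard quotas: A 3.236, B 4.484, C 1.580, D 7.909, E 6.724, F 4.926, G 2.141.
Rounding down gives 3, 4, 1, 7, 6, 4, 2 = 27 seats, so the divisor must be adjusted.
With modified divisor 16500: modified quotas A 3.654, B 5.062, C 1.784, D 8.929, E 7.591, F 5.561, G 2.417.
Rounding down: A 3, B 5, C 1, D 8, E 7, F 5, G 2 (total 31).

A=3; B=5; C=1; D=8; E=7; F=5; G=2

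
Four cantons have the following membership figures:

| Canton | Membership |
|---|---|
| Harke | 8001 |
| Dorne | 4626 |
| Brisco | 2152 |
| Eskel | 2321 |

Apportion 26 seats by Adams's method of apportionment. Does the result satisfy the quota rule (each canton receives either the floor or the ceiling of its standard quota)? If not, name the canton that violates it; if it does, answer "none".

none

Standard quotas: Harke 12.165, Dorne 7.034, Brisco 3.272, Eskel 3.529.
Adams allocation: Harke 12, Dorne 7, Brisco 3, Eskel 4.
Every allocation lies between the lower and upper quota.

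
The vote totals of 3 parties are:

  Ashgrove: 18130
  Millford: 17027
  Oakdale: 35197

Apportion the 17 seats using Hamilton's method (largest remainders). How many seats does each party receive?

Total 70354; standard divisor 70354/17 ≈ 4138.471.
Standard quotas: Ashgrove 4.3808, Millford 4.1143, Oakdale 8.5048.
Lower quotas: Ashgrove 4, Millford 4, Oakdale 8 (sum 16, leaving 1 seat).
Remainders in descending order: Oakdale 0.5048, Ashgrove 0.3808, Millford 0.1143.
The surplus seat goes to Oakdale.

Ashgrove=4; Millford=4; Oakdale=9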